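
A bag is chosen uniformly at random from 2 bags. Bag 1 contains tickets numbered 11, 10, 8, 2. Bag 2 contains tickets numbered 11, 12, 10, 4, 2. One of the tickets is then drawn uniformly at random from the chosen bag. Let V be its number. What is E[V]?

E[V | bag 1] = (11+10+8+2)/4 = 31/4.
E[V | bag 2] = (11+12+10+4+2)/5 = 39/5.
By the law of total expectation,
E[V] = (1/2)·(31/4) + (1/2)·(39/5) = 311/40.

311/40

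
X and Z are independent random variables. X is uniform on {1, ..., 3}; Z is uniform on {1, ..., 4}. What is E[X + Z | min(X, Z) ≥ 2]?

11/2

Outcomes with min(X, Z) ≥ 2: (2,2), (2,3), (2,4), (3,2), (3,3), (3,4), each with probability 1/12.
E[X + Z | min(X, Z) ≥ 2] = (4 + 5 + 6 + 5 + 6 + 7) / 6 = 11/2.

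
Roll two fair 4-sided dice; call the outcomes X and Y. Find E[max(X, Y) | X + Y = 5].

7/2

Outcomes with X + Y = 5: (1,4), (2,3), (3,2), (4,1), each with probability 1/16.
E[max(X, Y) | X + Y = 5] = (4 + 3 + 3 + 4) / 4 = 7/2.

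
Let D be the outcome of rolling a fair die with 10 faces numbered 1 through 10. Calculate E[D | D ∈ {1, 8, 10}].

19/3

P(D ∈ {1, 8, 10}) = 3/10.
Σ over the event: 1·1/10 + 8·1/10 + 10·1/10 = 19/10.
E[D | D ∈ {1, 8, 10}] = (19/10) / (3/10) = 19/3.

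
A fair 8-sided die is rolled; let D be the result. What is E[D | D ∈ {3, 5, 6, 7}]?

21/4

P(D ∈ {3, 5, 6, 7}) = 1/2.
Σ over the event: 3·1/8 + 5·1/8 + 6·1/8 + 7·1/8 = 21/8.
E[D | D ∈ {3, 5, 6, 7}] = (21/8) / (1/2) = 21/4.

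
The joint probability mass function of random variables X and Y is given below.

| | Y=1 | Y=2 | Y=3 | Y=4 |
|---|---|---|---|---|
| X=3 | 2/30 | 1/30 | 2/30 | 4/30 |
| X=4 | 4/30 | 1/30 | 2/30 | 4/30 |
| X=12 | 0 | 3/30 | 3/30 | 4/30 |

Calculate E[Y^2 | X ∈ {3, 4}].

P(X ∈ {3, 4}) = 2/3.
Σ Y^2·P over the event = 1·(2/30) + 4·(1/30) + 9·(2/30) + 16·(4/30) + 1·(4/30) + 4·(1/30) + 9·(2/30) + 16·(4/30) = 89/15.
E[Y^2 | X ∈ {3, 4}] = (89/15) / (2/3) = 89/10.

89/10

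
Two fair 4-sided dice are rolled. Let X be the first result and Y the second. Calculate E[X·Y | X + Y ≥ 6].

65/6

Outcomes with X + Y ≥ 6: (2,4), (3,3), (3,4), (4,2), (4,3), (4,4), each with probability 1/16.
E[X·Y | X + Y ≥ 6] = (8 + 9 + 12 + 8 + 12 + 16) / 6 = 65/6.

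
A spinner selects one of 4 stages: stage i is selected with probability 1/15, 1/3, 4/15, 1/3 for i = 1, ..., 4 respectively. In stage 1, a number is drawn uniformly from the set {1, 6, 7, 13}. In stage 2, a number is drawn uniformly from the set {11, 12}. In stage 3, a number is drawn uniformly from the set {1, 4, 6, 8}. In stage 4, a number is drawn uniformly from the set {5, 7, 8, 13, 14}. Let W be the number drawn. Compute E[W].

E[W | stage 1] = (1+6+7+13)/4 = 27/4.
E[W | stage 2] = (11+12)/2 = 23/2.
E[W | stage 3] = (1+4+6+8)/4 = 19/4.
E[W | stage 4] = (5+7+8+13+14)/5 = 47/5.
E[W] = (1/15)·(27/4) + (1/3)·(23/2) + (4/15)·(19/4) + (1/3)·(47/5) = 521/60.

521/60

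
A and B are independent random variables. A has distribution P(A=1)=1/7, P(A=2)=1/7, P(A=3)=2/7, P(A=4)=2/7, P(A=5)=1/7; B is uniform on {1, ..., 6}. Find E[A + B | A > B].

29/5

P(A > B) = 5/14.
Summing (A+B)·P(x,y) over outcomes with A > B gives 29/14.
E[A + B | A > B] = (29/14) / (5/14) = 29/5.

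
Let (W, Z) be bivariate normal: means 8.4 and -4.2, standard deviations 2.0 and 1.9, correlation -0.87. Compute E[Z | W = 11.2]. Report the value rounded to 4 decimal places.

E[Z | W=x] = μ_Z + ρ(σ_Z/σ_W)(x − μ_W) for jointly normal variables.
E[Z | W=11.2] = -4.2 + (-0.87)·(1.9/2.0)·(11.2 − (8.4)) = -4.2 + (-0.8265)·(2.8) = -6.5142.

-6.5142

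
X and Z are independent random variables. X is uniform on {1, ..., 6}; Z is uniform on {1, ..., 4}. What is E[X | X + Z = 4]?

2

Outcomes with X + Z = 4: (1,3), (2,2), (3,1), each with probability 1/24.
E[X | X + Z = 4] = (1 + 2 + 3) / 3 = 2.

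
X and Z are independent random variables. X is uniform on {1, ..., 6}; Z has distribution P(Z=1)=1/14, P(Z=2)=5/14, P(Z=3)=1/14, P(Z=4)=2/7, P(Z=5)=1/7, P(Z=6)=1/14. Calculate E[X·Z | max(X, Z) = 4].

P(max(X, Z) = 4) = 23/84.
Summing XZ·P(x,y) over outcomes with max(X, Z) = 4 gives 18/7.
E[X·Z | max(X, Z) = 4] = (18/7) / (23/84) = 216/23.

216/23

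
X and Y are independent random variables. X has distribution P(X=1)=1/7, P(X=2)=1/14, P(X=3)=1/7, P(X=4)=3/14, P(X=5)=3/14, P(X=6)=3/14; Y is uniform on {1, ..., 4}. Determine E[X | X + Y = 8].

5

P(X + Y = 8) = 9/56.
Summing X·P(x,y) over outcomes with X + Y = 8 gives 45/56.
E[X | X + Y = 8] = (45/56) / (9/56) = 5.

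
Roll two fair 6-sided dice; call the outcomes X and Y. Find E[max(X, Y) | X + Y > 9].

35/6

Outcomes with X + Y > 9: (4,6), (5,5), (5,6), (6,4), (6,5), (6,6), each with probability 1/36.
E[max(X, Y) | X + Y > 9] = (6 + 5 + 6 + 6 + 6 + 6) / 6 = 35/6.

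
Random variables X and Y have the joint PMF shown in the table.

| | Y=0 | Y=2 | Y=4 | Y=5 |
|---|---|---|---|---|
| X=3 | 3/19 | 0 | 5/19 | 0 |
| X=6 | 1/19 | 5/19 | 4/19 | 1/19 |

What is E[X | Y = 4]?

P(Y = 4) = 9/19.
Summing X·P(X=x,Y=y) over the conditioning event gives 39/19.
E[X | Y = 4] = (39/19) / (9/19) = 13/3.

13/3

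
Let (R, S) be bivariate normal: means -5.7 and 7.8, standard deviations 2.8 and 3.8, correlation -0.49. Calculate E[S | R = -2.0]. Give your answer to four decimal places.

5.3395

The regression of S on R has slope ρ·σ_S/σ_R and passes through (μ_R, μ_S).
E[S | R=-2.0] = 7.8 + (-0.49)·(3.8/2.8)·(-2.0 − (-5.7)) = 7.8 + (-0.665)·(3.7) = 5.3395.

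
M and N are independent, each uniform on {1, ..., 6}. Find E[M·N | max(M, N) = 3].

P(max(M, N) = 3) = 5/36.
Summing MN·P(x,y) over outcomes with max(M, N) = 3 gives 3/4.
E[M·N | max(M, N) = 3] = (3/4) / (5/36) = 27/5.

27/5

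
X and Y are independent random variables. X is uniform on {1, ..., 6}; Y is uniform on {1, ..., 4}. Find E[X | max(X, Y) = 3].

12/5

Outcomes with max(X, Y) = 3: (1,3), (2,3), (3,1), (3,2), (3,3), each with probability 1/24.
E[X | max(X, Y) = 3] = (1 + 2 + 3 + 3 + 3) / 5 = 12/5.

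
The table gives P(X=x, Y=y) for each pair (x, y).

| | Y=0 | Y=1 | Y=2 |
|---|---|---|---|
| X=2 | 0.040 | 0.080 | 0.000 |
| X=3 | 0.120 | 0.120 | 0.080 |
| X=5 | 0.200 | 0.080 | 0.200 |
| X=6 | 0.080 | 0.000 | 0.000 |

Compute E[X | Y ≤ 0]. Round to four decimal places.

P(Y ≤ 0) = 0.440.
Summing X·P(X=x,Y=y) over the conditioning event gives 1.920.
E[X | Y ≤ 0] = (1.920) / (0.440) = 4.3636.

4.3636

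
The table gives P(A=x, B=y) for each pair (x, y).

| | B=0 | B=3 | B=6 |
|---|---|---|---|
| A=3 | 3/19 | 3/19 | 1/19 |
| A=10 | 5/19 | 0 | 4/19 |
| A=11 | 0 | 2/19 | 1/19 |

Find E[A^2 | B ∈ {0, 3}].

796/13

P(B ∈ {0, 3}) = 13/19.
Σ A^2·P over the event = 9·(3/19) + 9·(3/19) + 100·(5/19) + 121·(2/19) = 796/19.
E[A^2 | B ∈ {0, 3}] = (796/19) / (13/19) = 796/13.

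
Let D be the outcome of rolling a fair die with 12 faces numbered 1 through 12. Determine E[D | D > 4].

Given D > 4, D is equally likely to be any of {5, 6, 7, 8, 9, 10, 11, 12}.
E[D | D > 4] = (5 + 6 + 7 + 8 + 9 + 10 + 11 + 12) / 8 = 17/2.

17/2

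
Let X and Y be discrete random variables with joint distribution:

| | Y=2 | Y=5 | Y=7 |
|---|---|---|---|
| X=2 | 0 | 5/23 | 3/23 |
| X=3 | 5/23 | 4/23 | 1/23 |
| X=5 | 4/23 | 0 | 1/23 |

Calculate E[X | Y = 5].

P(Y = 5) = 9/23.
Σ X·P over the event = 2·(5/23) + 3·(4/23) = 22/23.
E[X | Y = 5] = (22/23) / (9/23) = 22/9.

22/9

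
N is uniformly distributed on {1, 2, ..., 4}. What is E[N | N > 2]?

Given N > 2, N is equally likely to be any of {3, 4}.
E[N | N > 2] = (3 + 4) / 2 = 7/2.

7/2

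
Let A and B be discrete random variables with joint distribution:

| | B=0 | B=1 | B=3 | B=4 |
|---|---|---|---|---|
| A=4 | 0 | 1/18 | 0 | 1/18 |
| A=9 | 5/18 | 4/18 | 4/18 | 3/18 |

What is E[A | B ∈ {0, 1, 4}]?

58/7

P(B ∈ {0, 1, 4}) = 7/9.
Σ A·P over the event = 4·(1/18) + 4·(1/18) + 9·(5/18) + 9·(4/18) + 9·(3/18) = 58/9.
E[A | B ∈ {0, 1, 4}] = (58/9) / (7/9) = 58/7.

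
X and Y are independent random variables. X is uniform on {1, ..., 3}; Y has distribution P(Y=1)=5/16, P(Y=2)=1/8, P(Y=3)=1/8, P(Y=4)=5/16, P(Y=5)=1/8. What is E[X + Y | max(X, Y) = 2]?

29/9

P(max(X, Y) = 2) = 3/16.
Summing (X+Y)·P(x,y) over outcomes with max(X, Y) = 2 gives 29/48.
E[X + Y | max(X, Y) = 2] = (29/48) / (3/16) = 29/9.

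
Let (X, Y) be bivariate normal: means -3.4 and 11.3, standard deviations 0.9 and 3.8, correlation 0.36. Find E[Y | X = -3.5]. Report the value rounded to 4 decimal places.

11.1480

For a bivariate normal, E[Y | X=x] = μ_Y + ρ·(σ_Y/σ_X)·(x − μ_X).
E[Y | X=-3.5] = 11.3 + (0.36)·(3.8/0.9)·(-3.5 − (-3.4)) = 11.3 + (1.52)·(-0.1) = 11.1480.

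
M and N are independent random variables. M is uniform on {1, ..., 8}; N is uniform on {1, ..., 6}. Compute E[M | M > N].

P(M > N) = 9/16.
Summing M·P(x,y) over outcomes with M > N gives 10/3.
E[M | M > N] = (10/3) / (9/16) = 160/27.

160/27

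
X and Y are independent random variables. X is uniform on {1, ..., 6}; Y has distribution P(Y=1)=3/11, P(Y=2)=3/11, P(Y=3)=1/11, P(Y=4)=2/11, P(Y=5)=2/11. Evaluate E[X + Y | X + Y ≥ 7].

124/15

P(X + Y ≥ 7) = 5/11.
Summing (X+Y)·P(x,y) over outcomes with X + Y ≥ 7 gives 124/33.
E[X + Y | X + Y ≥ 7] = (124/33) / (5/11) = 124/15.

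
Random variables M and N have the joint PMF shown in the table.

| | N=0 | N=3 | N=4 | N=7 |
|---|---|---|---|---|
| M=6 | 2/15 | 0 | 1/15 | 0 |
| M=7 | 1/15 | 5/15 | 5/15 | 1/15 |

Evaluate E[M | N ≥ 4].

48/7

P(N ≥ 4) = 7/15.
Summing M·P(M=x,N=y) over the conditioning event gives 16/5.
E[M | N ≥ 4] = (16/5) / (7/15) = 48/7.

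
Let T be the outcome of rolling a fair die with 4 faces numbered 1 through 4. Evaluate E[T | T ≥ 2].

Given T ≥ 2, T is equally likely to be any of {2, 3, 4}.
E[T | T ≥ 2] = (2 + 3 + 4) / 3 = 3.

3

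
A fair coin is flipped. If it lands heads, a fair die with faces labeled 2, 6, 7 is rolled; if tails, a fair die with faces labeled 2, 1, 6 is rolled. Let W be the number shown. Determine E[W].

E[W | heads] = (2+6+7)/3 = 5.
E[W | tails] = (2+1+6)/3 = 3.
E[W] = (1/2)·(5) + (1/2)·(3) = 4.

4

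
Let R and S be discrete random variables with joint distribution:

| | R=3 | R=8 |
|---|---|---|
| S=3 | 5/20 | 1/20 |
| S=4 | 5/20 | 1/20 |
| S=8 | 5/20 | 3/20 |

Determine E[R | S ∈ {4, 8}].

31/7

P(S ∈ {4, 8}) = 7/10.
Σ R·P over the event = 3·(5/20) + 3·(5/20) + 8·(1/20) + 8·(3/20) = 31/10.
E[R | S ∈ {4, 8}] = (31/10) / (7/10) = 31/7.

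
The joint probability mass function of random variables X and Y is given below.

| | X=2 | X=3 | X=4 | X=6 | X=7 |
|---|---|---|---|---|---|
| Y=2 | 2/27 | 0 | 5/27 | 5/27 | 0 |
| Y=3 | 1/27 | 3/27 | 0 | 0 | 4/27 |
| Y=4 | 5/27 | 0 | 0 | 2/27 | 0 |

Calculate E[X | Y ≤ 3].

P(Y ≤ 3) = 20/27.
Σ X·P over the event = 2·(2/27) + 2·(1/27) + 3·(3/27) + 4·(5/27) + 6·(5/27) + 7·(4/27) = 31/9.
E[X | Y ≤ 3] = (31/9) / (20/27) = 93/20.

93/20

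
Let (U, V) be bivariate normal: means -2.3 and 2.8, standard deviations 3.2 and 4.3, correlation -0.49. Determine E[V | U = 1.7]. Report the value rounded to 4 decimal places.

0.1663

E[V | U=x] = μ_V + ρ(σ_V/σ_U)(x − μ_U) for jointly normal variables.
E[V | U=1.7] = 2.8 + (-0.49)·(4.3/3.2)·(1.7 − (-2.3)) = 2.8 + (-0.6584375)·(4) = 0.1663.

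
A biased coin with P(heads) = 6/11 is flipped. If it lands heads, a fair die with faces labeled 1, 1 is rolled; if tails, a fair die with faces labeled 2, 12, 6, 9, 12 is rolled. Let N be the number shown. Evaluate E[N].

E[N | heads] = (1+1)/2 = 1.
E[N | tails] = (2+12+6+9+12)/5 = 41/5.
By the law of total expectation,
E[N] = (6/11)·(1) + (5/11)·(41/5) = 47/11.

47/11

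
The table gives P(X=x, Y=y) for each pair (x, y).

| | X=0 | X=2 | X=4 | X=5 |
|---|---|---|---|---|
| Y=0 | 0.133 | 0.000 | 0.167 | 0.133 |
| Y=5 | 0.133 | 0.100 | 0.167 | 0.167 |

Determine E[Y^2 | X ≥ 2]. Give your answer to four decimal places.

14.7820

P(X ≥ 2) = 0.734.
Σ Y^2·P over the event = 25·(0.100) + 0·(0.167) + 25·(0.167) + 0·(0.133) + 25·(0.167) = 10.850.
E[Y^2 | X ≥ 2] = (10.850) / (0.734) = 14.7820.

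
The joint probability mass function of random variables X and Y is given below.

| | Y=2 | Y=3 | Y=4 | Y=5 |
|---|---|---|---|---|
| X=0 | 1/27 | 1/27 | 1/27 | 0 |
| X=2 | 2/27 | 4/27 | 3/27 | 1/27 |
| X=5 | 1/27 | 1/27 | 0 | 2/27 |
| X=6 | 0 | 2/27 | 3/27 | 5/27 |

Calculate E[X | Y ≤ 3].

17/6

P(Y ≤ 3) = 4/9.
Σ X·P over the event = 0·(1/27) + 0·(1/27) + 2·(2/27) + 2·(4/27) + 5·(1/27) + 5·(1/27) + 6·(2/27) = 34/27.
E[X | Y ≤ 3] = (34/27) / (4/9) = 17/6.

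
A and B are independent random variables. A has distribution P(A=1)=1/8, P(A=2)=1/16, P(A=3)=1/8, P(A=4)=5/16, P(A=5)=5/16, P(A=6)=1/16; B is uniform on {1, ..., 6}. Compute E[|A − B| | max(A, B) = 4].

8/5

P(max(A, B) = 4) = 25/96.
Summing |A−B|·P(x,y) over outcomes with max(A, B) = 4 gives 5/12.
E[|A − B| | max(A, B) = 4] = (5/12) / (25/96) = 8/5.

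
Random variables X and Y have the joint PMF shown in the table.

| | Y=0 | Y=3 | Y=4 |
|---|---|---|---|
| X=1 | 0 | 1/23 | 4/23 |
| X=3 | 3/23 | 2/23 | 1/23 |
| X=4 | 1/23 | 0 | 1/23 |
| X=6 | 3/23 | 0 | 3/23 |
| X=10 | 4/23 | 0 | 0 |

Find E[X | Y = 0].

P(Y = 0) = 11/23.
Σ X·P over the event = 3·(3/23) + 4·(1/23) + 6·(3/23) + 10·(4/23) = 71/23.
E[X | Y = 0] = (71/23) / (11/23) = 71/11.

71/11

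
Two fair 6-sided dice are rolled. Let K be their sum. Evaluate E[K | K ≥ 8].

P(K ≥ 8) = 5/12.
Σ over the event: 8·5/36 + 9·1/9 + 10·1/12 + 11·1/18 + 12·1/36 = 35/9.
E[K | K ≥ 8] = (35/9) / (5/12) = 28/3.

28/3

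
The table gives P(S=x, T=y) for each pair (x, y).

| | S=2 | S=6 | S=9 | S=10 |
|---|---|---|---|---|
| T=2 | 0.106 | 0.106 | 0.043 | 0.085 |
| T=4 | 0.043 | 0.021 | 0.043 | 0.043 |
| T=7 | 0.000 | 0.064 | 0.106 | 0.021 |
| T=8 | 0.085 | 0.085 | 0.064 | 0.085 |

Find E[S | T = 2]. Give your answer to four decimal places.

6.1324

P(T = 2) = 0.340.
Σ S·P over the event = 2·(0.106) + 6·(0.106) + 9·(0.043) + 10·(0.085) = 2.085.
E[S | T = 2] = (2.085) / (0.340) = 6.1324.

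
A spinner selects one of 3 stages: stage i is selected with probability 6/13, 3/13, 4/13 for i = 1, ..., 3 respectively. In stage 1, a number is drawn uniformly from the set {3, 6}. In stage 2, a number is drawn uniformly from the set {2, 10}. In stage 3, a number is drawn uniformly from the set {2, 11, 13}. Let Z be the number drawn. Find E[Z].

E[Z | stage 1] = (3+6)/2 = 9/2.
E[Z | stage 2] = (2+10)/2 = 6.
E[Z | stage 3] = (2+11+13)/3 = 26/3.
E[Z] = (6/13)·(9/2) + (3/13)·(6) + (4/13)·(26/3) = 239/39.

239/39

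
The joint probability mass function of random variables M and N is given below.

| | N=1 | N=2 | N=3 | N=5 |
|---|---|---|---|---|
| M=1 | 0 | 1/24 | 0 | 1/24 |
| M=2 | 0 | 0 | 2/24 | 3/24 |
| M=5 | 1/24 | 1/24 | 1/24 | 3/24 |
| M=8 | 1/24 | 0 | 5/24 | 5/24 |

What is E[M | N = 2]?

3

P(N = 2) = 1/12.
Σ M·P over the event = 1·(1/24) + 5·(1/24) = 1/4.
E[M | N = 2] = (1/4) / (1/12) = 3.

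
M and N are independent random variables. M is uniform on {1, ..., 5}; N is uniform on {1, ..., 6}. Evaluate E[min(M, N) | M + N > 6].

16/5

P(M + N > 6) = 1/2.
Summing min(M,N)·P(x,y) over outcomes with M + N > 6 gives 8/5.
E[min(M, N) | M + N > 6] = (8/5) / (1/2) = 16/5.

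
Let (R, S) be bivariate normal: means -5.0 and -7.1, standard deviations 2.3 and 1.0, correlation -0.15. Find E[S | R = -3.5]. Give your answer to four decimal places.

-7.1978

The regression of S on R has slope ρ·σ_S/σ_R and passes through (μ_R, μ_S).
E[S | R=-3.5] = -7.1 + (-0.15)·(1.0/2.3)·(-3.5 − (-5.0)) = -7.1 + (-0.065217)·(1.5) = -7.1978.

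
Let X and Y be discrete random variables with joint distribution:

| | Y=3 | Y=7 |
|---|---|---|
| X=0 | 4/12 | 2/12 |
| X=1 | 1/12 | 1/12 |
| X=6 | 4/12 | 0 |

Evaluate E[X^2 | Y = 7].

1/3

P(Y = 7) = 1/4.
Σ X^2·P over the event = 0·(2/12) + 1·(1/12) = 1/12.
E[X^2 | Y = 7] = (1/12) / (1/4) = 1/3.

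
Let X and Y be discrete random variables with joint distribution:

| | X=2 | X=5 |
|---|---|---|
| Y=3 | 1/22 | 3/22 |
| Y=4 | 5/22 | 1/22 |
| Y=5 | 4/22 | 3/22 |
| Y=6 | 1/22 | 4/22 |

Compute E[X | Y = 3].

P(Y = 3) = 2/11.
Σ X·P over the event = 2·(1/22) + 5·(3/22) = 17/22.
E[X | Y = 3] = (17/22) / (2/11) = 17/4.

17/4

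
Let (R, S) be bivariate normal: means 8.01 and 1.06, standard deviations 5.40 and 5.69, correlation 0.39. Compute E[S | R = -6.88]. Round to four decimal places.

-5.0590

For a bivariate normal, E[S | R=x] = μ_S + ρ·(σ_S/σ_R)·(x − μ_R).
E[S | R=-6.88] = 1.06 + (0.39)·(5.69/5.40)·(-6.88 − (8.01)) = 1.06 + (0.410944)·(-14.89) = -5.0590.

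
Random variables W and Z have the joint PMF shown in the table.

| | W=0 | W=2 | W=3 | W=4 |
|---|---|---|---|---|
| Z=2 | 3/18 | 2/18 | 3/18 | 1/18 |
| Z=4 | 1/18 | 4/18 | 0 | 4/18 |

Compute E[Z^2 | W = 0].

7

P(W = 0) = 2/9.
Σ Z^2·P over the event = 4·(3/18) + 16·(1/18) = 14/9.
E[Z^2 | W = 0] = (14/9) / (2/9) = 7.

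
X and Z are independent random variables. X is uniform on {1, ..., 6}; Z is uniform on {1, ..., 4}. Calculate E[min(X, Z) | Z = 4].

3

Outcomes with Z = 4: (1,4), (2,4), (3,4), (4,4), (5,4), (6,4), each with probability 1/24.
E[min(X, Z) | Z = 4] = (1 + 2 + 3 + 4 + 4 + 4) / 6 = 3.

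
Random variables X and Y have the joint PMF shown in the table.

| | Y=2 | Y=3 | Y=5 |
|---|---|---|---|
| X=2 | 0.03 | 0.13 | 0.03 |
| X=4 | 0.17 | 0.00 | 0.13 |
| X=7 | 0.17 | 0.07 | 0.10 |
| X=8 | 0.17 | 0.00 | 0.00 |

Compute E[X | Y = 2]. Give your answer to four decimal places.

6.0926

P(Y = 2) = 0.54.
Summing X·P(X=x,Y=y) over the conditioning event gives 3.29.
E[X | Y = 2] = (3.29) / (0.54) = 6.0926.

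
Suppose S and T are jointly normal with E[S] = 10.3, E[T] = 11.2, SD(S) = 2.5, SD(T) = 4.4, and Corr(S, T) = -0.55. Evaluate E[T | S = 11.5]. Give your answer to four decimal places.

E[T | S=x] = μ_T + ρ(σ_T/σ_S)(x − μ_S) for jointly normal variables.
E[T | S=11.5] = 11.2 + (-0.55)·(4.4/2.5)·(11.5 − (10.3)) = 11.2 + (-0.968)·(1.2) = 10.0384.

10.0384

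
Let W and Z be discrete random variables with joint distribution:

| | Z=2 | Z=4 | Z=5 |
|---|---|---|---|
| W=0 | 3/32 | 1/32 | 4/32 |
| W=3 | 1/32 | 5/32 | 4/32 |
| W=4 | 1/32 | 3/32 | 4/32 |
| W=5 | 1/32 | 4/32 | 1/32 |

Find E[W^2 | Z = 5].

125/13

P(Z = 5) = 13/32.
Summing W^2·P(W=x,Z=y) over the conditioning event gives 125/32.
E[W^2 | Z = 5] = (125/32) / (13/32) = 125/13.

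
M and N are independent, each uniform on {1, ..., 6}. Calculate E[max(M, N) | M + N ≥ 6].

67/13

P(M + N ≥ 6) = 13/18.
Summing max(M,N)·P(x,y) over outcomes with M + N ≥ 6 gives 67/18.
E[max(M, N) | M + N ≥ 6] = (67/18) / (13/18) = 67/13.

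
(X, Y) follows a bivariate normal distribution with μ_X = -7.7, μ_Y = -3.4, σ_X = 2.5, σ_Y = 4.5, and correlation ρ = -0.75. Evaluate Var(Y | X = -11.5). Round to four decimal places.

For a bivariate normal, Var(Y | X=x) = σ_Y²(1 − ρ²).
Var(Y | X=-11.5) = (4.5)²·(1 − (-0.75)²) = 20.25·0.4375 = 8.8594.

8.8594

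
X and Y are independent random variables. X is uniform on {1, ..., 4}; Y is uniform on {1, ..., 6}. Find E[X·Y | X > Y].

35/6

Outcomes with X > Y: (2,1), (3,1), (3,2), (4,1), (4,2), (4,3), each with probability 1/24.
E[X·Y | X > Y] = (2 + 3 + 6 + 4 + 8 + 12) / 6 = 35/6.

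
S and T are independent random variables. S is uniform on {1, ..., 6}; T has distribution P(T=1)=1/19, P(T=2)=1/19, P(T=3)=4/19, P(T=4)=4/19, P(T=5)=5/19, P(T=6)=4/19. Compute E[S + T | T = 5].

17/2

P(T = 5) = 5/19.
Summing (S+T)·P(x,y) over outcomes with T = 5 gives 85/38.
E[S + T | T = 5] = (85/38) / (5/19) = 17/2.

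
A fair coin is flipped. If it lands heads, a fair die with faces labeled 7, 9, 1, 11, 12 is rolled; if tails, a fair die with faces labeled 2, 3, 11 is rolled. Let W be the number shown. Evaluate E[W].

20/3

E[W | heads] = (7+9+1+11+12)/5 = 8.
E[W | tails] = (2+3+11)/3 = 16/3.
By the law of total expectation,
E[W] = (1/2)·(8) + (1/2)·(16/3) = 20/3.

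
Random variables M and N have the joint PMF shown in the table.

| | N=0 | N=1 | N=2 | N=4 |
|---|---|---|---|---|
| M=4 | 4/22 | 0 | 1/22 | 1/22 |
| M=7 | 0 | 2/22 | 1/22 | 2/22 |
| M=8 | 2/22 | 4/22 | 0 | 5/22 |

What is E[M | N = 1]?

23/3

P(N = 1) = 3/11.
Σ M·P over the event = 7·(2/22) + 8·(4/22) = 23/11.
E[M | N = 1] = (23/11) / (3/11) = 23/3.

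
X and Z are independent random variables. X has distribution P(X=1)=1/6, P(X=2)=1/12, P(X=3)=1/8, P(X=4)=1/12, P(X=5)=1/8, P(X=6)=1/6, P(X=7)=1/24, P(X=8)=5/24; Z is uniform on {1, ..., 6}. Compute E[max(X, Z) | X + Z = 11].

89/13

P(X + Z = 11) = 13/144.
Summing max(X,Z)·P(x,y) over outcomes with X + Z = 11 gives 89/144.
E[max(X, Z) | X + Z = 11] = (89/144) / (13/144) = 89/13.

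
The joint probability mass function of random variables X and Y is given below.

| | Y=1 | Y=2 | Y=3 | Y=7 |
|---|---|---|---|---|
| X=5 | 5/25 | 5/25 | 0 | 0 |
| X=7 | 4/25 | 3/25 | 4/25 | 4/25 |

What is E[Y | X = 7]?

10/3

P(X = 7) = 3/5.
Summing Y·P(X=x,Y=y) over the conditioning event gives 2.
E[Y | X = 7] = (2) / (3/5) = 10/3.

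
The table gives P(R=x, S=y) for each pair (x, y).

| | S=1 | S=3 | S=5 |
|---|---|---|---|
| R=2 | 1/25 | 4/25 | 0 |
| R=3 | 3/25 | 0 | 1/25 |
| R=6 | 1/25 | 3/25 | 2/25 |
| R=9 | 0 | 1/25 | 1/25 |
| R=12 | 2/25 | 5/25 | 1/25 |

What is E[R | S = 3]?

P(S = 3) = 13/25.
Σ R·P over the event = 2·(4/25) + 6·(3/25) + 9·(1/25) + 12·(5/25) = 19/5.
E[R | S = 3] = (19/5) / (13/25) = 95/13.

95/13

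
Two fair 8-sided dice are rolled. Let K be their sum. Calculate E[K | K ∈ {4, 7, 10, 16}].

P(K ∈ {4, 7, 10, 16}) = 17/64.
Σ over the event: 4·3/64 + 7·3/32 + 10·7/64 + 16·1/64 = 35/16.
E[K | K ∈ {4, 7, 10, 16}] = (35/16) / (17/64) = 140/17.

140/17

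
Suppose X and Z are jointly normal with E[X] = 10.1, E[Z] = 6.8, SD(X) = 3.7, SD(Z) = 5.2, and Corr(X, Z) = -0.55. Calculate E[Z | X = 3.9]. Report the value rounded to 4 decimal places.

The regression of Z on X has slope ρ·σ_Z/σ_X and passes through (μ_X, μ_Z).
E[Z | X=3.9] = 6.8 + (-0.55)·(5.2/3.7)·(3.9 − (10.1)) = 6.8 + (-0.77297)·(-6.2) = 11.5924.

11.5924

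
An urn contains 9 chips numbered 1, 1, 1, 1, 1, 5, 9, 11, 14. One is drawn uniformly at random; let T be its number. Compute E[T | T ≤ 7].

P(T ≤ 7) = 2/3.
Σ over the event: 1·5/9 + 5·1/9 = 10/9.
E[T | T ≤ 7] = (10/9) / (2/3) = 5/3.

5/3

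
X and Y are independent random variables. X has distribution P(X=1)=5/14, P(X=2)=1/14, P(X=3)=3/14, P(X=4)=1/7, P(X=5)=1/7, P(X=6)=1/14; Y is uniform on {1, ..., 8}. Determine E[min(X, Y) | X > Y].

57/26

P(X > Y) = 13/56.
Summing min(X,Y)·P(x,y) over outcomes with X > Y gives 57/112.
E[min(X, Y) | X > Y] = (57/112) / (13/56) = 57/26.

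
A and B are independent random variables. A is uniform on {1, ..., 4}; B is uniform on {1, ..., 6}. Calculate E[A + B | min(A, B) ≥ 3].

8

Outcomes with min(A, B) ≥ 3: (3,3), (3,4), (3,5), (3,6), (4,3), (4,4), (4,5), (4,6), each with probability 1/24.
E[A + B | min(A, B) ≥ 3] = (6 + 7 + 8 + 9 + 7 + 8 + 9 + 10) / 8 = 8.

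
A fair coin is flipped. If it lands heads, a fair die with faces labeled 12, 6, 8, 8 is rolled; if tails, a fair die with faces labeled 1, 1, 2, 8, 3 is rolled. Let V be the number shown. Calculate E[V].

23/4

E[V | heads] = (12+6+8+8)/4 = 17/2.
E[V | tails] = (1+1+2+8+3)/5 = 3.
By the law of total expectation,
E[V] = (1/2)·(17/2) + (1/2)·(3) = 23/4.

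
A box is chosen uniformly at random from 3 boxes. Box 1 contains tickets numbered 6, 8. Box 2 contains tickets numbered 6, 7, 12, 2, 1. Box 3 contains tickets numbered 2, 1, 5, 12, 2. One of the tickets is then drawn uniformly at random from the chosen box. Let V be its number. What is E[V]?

E[V | box 1] = (6+8)/2 = 7.
E[V | box 2] = (6+7+12+2+1)/5 = 28/5.
E[V | box 3] = (2+1+5+12+2)/5 = 22/5.
By the law of total expectation,
E[V] = (1/3)·(7) + (1/3)·(28/5) + (1/3)·(22/5) = 17/3.

17/3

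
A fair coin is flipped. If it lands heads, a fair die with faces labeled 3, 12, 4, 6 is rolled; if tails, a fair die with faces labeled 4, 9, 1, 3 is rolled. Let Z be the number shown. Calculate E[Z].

21/4

E[Z | heads] = (3+12+4+6)/4 = 25/4.
E[Z | tails] = (4+9+1+3)/4 = 17/4.
By the law of total expectation,
E[Z] = (1/2)·(25/4) + (1/2)·(17/4) = 21/4.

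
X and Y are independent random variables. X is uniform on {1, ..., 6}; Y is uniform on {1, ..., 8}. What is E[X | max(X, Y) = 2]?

Outcomes with max(X, Y) = 2: (1,2), (2,1), (2,2), each with probability 1/48.
E[X | max(X, Y) = 2] = (1 + 2 + 2) / 3 = 5/3.

5/3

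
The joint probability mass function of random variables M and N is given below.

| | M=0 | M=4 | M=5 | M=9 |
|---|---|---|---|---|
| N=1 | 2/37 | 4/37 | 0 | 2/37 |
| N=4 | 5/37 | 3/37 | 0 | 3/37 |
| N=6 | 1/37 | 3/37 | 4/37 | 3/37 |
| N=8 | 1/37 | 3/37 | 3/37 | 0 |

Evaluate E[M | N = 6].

P(N = 6) = 11/37.
Summing M·P(M=x,N=y) over the conditioning event gives 59/37.
E[M | N = 6] = (59/37) / (11/37) = 59/11.

59/11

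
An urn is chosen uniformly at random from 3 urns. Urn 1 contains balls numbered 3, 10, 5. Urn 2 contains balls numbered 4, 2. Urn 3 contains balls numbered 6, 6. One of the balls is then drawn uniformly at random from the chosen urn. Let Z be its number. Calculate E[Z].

5

E[Z | urn 1] = (3+10+5)/3 = 6.
E[Z | urn 2] = (4+2)/2 = 3.
E[Z | urn 3] = (6+6)/2 = 6.
By the law of total expectation,
E[Z] = (1/3)·(6) + (1/3)·(3) + (1/3)·(6) = 5.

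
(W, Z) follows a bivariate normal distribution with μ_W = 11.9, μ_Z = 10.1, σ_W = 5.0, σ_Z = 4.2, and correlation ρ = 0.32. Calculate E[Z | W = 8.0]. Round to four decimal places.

9.0517

For a bivariate normal, E[Z | W=x] = μ_Z + ρ·(σ_Z/σ_W)·(x − μ_W).
E[Z | W=8.0] = 10.1 + (0.32)·(4.2/5.0)·(8.0 − (11.9)) = 10.1 + (0.2688)·(-3.9) = 9.0517.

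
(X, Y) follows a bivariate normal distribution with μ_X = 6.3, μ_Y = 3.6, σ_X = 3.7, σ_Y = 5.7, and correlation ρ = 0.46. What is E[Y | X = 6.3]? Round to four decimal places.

3.6000

For a bivariate normal, E[Y | X=x] = μ_Y + ρ·(σ_Y/σ_X)·(x − μ_X).
E[Y | X=6.3] = 3.6 + (0.46)·(5.7/3.7)·(6.3 − (6.3)) = 3.6 + (0.70865)·(0) = 3.6000.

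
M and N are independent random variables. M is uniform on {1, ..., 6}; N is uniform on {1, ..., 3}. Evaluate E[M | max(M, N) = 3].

12/5

Outcomes with max(M, N) = 3: (1,3), (2,3), (3,1), (3,2), (3,3), each with probability 1/18.
E[M | max(M, N) = 3] = (1 + 2 + 3 + 3 + 3) / 5 = 12/5.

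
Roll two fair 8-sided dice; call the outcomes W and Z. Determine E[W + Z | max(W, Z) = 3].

Outcomes with max(W, Z) = 3: (1,3), (2,3), (3,1), (3,2), (3,3), each with probability 1/64.
E[W + Z | max(W, Z) = 3] = (4 + 5 + 4 + 5 + 6) / 5 = 24/5.

24/5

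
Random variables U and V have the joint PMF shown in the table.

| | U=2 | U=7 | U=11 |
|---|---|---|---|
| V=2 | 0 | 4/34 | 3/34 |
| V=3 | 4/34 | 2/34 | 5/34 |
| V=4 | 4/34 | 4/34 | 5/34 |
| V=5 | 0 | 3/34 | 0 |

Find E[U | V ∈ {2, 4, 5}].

P(V ∈ {2, 4, 5}) = 23/34.
Σ U·P over the event = 2·(4/34) + 7·(4/34) + 7·(4/34) + 7·(3/34) + 11·(3/34) + 11·(5/34) = 173/34.
E[U | V ∈ {2, 4, 5}] = (173/34) / (23/34) = 173/23.

173/23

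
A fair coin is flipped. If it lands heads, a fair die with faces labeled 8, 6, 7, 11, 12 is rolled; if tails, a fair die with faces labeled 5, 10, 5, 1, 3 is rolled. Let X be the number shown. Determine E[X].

E[X | heads] = (8+6+7+11+12)/5 = 44/5.
E[X | tails] = (5+10+5+1+3)/5 = 24/5.
By the law of total expectation,
E[X] = (1/2)·(44/5) + (1/2)·(24/5) = 34/5.

34/5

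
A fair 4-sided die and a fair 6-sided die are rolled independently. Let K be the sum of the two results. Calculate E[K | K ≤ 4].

10/3

P(K ≤ 4) = 1/4.
Σ over the event: 2·1/24 + 3·1/12 + 4·1/8 = 5/6.
E[K | K ≤ 4] = (5/6) / (1/4) = 10/3.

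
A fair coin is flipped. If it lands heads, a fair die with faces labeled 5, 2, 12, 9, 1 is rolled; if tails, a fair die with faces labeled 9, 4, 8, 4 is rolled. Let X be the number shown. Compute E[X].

E[X | heads] = (5+2+12+9+1)/5 = 29/5.
E[X | tails] = (9+4+8+4)/4 = 25/4.
By the law of total expectation,
E[X] = (1/2)·(29/5) + (1/2)·(25/4) = 241/40.

241/40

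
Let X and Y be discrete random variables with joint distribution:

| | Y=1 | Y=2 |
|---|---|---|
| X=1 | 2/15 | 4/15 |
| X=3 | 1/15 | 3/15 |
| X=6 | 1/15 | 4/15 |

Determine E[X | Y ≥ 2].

37/11

P(Y ≥ 2) = 11/15.
Σ X·P over the event = 1·(4/15) + 3·(3/15) + 6·(4/15) = 37/15.
E[X | Y ≥ 2] = (37/15) / (11/15) = 37/11.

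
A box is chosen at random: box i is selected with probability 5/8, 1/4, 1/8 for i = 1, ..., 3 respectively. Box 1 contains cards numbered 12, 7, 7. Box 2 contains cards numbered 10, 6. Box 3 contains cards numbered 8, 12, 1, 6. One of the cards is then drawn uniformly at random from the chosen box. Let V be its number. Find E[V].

E[V | box 1] = (12+7+7)/3 = 26/3.
E[V | box 2] = (10+6)/2 = 8.
E[V | box 3] = (8+12+1+6)/4 = 27/4.
By the law of total expectation,
E[V] = (5/8)·(26/3) + (1/4)·(8) + (1/8)·(27/4) = 793/96.

793/96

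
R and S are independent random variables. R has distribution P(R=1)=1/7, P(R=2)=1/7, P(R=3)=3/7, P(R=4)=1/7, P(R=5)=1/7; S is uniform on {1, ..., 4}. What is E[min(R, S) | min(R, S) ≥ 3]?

16/5

P(min(R, S) ≥ 3) = 5/14.
Summing min(R,S)·P(x,y) over outcomes with min(R, S) ≥ 3 gives 8/7.
E[min(R, S) | min(R, S) ≥ 3] = (8/7) / (5/14) = 16/5.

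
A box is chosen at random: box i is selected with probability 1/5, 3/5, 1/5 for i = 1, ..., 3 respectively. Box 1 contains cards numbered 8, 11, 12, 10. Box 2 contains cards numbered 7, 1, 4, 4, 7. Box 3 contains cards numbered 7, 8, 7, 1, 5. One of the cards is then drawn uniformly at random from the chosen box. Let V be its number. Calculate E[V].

593/100

E[V | box 1] = (8+11+12+10)/4 = 41/4.
E[V | box 2] = (7+1+4+4+7)/5 = 23/5.
E[V | box 3] = (7+8+7+1+5)/5 = 28/5.
By the law of total expectation,
E[V] = (1/5)·(41/4) + (3/5)·(23/5) + (1/5)·(28/5) = 593/100.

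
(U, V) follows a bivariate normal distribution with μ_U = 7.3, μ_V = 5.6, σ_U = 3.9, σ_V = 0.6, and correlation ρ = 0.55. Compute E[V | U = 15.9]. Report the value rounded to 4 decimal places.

For a bivariate normal, E[V | U=x] = μ_V + ρ·(σ_V/σ_U)·(x − μ_U).
E[V | U=15.9] = 5.6 + (0.55)·(0.6/3.9)·(15.9 − (7.3)) = 5.6 + (0.084615)·(8.6) = 6.3277.

6.3277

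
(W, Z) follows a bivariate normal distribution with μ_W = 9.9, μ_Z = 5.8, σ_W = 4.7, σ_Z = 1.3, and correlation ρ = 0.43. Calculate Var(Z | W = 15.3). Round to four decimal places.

1.3775

The conditional variance in a bivariate normal is σ_Z²(1 − ρ²), independent of x.
Var(Z | W=15.3) = (1.3)²·(1 − (0.43)²) = 1.69·0.8151 = 1.3775.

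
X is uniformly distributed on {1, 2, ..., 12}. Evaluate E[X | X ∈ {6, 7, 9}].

P(X ∈ {6, 7, 9}) = 1/4.
Σ over the event: 6·1/12 + 7·1/12 + 9·1/12 = 11/6.
E[X | X ∈ {6, 7, 9}] = (11/6) / (1/4) = 22/3.

22/3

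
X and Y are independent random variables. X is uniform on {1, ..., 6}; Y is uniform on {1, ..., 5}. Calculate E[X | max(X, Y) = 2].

5/3

Outcomes with max(X, Y) = 2: (1,2), (2,1), (2,2), each with probability 1/30.
E[X | max(X, Y) = 2] = (1 + 2 + 2) / 3 = 5/3.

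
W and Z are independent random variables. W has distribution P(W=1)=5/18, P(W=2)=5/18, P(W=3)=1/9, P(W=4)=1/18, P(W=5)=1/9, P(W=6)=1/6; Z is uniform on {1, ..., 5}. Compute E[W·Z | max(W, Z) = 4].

31/4

P(max(W, Z) = 4) = 8/45.
Summing WZ·P(x,y) over outcomes with max(W, Z) = 4 gives 62/45.
E[W·Z | max(W, Z) = 4] = (62/45) / (8/45) = 31/4.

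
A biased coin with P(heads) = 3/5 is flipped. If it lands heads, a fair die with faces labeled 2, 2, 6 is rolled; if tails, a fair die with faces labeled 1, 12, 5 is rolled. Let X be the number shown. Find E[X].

22/5

E[X | heads] = (2+2+6)/3 = 10/3.
E[X | tails] = (1+12+5)/3 = 6.
E[X] = (3/5)·(10/3) + (2/5)·(6) = 22/5.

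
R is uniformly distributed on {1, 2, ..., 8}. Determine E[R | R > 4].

Given R > 4, R is equally likely to be any of {5, 6, 7, 8}.
E[R | R > 4] = (5 + 6 + 7 + 8) / 4 = 13/2.

13/2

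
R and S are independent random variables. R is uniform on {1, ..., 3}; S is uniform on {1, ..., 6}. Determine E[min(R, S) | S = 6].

2

Outcomes with S = 6: (1,6), (2,6), (3,6), each with probability 1/18.
E[min(R, S) | S = 6] = (1 + 2 + 3) / 3 = 2.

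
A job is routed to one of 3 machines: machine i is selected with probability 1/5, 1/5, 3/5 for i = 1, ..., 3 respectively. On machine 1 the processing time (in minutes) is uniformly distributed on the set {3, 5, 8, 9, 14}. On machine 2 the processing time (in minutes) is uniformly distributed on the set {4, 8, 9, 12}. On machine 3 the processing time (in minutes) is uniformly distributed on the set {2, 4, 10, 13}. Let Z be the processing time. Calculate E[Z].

189/25

E[Z | machine 1] = (3+5+8+9+14)/5 = 39/5.
E[Z | machine 2] = (4+8+9+12)/4 = 33/4.
E[Z | machine 3] = (2+4+10+13)/4 = 29/4.
By the law of total expectation,
E[Z] = (1/5)·(39/5) + (1/5)·(33/4) + (3/5)·(29/4) = 189/25.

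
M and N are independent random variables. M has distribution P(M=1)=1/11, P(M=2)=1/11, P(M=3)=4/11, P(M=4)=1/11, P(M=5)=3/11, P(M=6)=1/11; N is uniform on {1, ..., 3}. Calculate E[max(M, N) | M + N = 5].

P(M + N = 5) = 2/11.
Summing max(M,N)·P(x,y) over outcomes with M + N = 5 gives 19/33.
E[max(M, N) | M + N = 5] = (19/33) / (2/11) = 19/6.

19/6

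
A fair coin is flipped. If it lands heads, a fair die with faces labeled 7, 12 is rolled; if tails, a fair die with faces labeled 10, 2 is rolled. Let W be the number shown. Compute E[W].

31/4

E[W | heads] = (7+12)/2 = 19/2.
E[W | tails] = (10+2)/2 = 6.
By the law of total expectation,
E[W] = (1/2)·(19/2) + (1/2)·(6) = 31/4.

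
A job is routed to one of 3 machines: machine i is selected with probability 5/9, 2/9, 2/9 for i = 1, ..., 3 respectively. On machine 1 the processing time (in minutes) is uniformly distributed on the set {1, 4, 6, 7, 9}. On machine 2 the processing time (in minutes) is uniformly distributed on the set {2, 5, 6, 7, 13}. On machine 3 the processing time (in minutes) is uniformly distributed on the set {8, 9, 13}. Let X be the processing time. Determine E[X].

E[X | machine 1] = (1+4+6+7+9)/5 = 27/5.
E[X | machine 2] = (2+5+6+7+13)/5 = 33/5.
E[X | machine 3] = (8+9+13)/3 = 10.
By the law of total expectation,
E[X] = (5/9)·(27/5) + (2/9)·(33/5) + (2/9)·(10) = 301/45.

301/45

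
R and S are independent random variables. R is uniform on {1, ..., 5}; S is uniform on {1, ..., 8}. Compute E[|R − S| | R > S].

2

Outcomes with R > S: (2,1), (3,1), (3,2), (4,1), (4,2), (4,3), (5,1), (5,2), (5,3), (5,4), each with probability 1/40.
E[|R − S| | R > S] = (1 + 2 + 1 + 3 + 2 + 1 + 4 + 3 + 2 + 1) / 10 = 2.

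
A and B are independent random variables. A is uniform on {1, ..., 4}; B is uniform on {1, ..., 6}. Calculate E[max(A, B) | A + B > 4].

P(A + B > 4) = 3/4.
Summing max(A,B)·P(x,y) over outcomes with A + B > 4 gives 27/8.
E[max(A, B) | A + B > 4] = (27/8) / (3/4) = 9/2.

9/2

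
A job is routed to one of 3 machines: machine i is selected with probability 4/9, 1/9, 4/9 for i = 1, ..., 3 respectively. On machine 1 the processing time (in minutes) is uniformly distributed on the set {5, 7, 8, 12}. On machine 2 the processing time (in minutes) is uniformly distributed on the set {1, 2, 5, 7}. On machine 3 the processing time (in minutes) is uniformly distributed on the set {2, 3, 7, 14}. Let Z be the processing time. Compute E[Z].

E[Z | machine 1] = (5+7+8+12)/4 = 8.
E[Z | machine 2] = (1+2+5+7)/4 = 15/4.
E[Z | machine 3] = (2+3+7+14)/4 = 13/2.
By the law of total expectation,
E[Z] = (4/9)·(8) + (1/9)·(15/4) + (4/9)·(13/2) = 247/36.

247/36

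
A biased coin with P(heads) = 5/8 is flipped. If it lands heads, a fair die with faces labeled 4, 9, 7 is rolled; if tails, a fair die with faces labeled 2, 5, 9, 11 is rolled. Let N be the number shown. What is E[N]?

643/96

E[N | heads] = (4+9+7)/3 = 20/3.
E[N | tails] = (2+5+9+11)/4 = 27/4.
By the law of total expectation,
E[N] = (5/8)·(20/3) + (3/8)·(27/4) = 643/96.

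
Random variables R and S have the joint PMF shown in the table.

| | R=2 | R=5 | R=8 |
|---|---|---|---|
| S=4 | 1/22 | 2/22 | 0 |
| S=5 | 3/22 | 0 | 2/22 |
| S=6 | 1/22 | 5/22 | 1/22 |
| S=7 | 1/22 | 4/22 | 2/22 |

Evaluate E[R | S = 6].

P(S = 6) = 7/22.
Summing R·P(R=x,S=y) over the conditioning event gives 35/22.
E[R | S = 6] = (35/22) / (7/22) = 5.

5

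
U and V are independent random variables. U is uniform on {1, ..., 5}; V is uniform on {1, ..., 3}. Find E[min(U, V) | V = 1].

Outcomes with V = 1: (1,1), (2,1), (3,1), (4,1), (5,1), each with probability 1/15.
E[min(U, V) | V = 1] = (1 + 1 + 1 + 1 + 1) / 5 = 1.

1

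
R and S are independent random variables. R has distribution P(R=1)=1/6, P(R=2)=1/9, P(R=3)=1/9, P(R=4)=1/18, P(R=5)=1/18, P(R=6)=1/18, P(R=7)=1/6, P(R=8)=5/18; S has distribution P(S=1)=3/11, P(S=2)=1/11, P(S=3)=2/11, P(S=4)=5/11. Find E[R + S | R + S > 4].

P(R + S > 4) = 83/99.
Summing (R+S)·P(x,y) over outcomes with R + S > 4 gives 718/99.
E[R + S | R + S > 4] = (718/99) / (83/99) = 718/83.

718/83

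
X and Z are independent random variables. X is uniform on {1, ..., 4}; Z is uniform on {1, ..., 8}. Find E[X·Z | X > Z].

Outcomes with X > Z: (2,1), (3,1), (3,2), (4,1), (4,2), (4,3), each with probability 1/32.
E[X·Z | X > Z] = (2 + 3 + 6 + 4 + 8 + 12) / 6 = 35/6.

35/6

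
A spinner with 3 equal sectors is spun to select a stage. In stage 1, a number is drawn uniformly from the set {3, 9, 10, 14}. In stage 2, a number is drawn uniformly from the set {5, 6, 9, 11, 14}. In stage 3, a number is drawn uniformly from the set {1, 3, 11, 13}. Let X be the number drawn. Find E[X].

E[X | stage 1] = (3+9+10+14)/4 = 9.
E[X | stage 2] = (5+6+9+11+14)/5 = 9.
E[X | stage 3] = (1+3+11+13)/4 = 7.
E[X] = (1/3)·(9) + (1/3)·(9) + (1/3)·(7) = 25/3.

25/3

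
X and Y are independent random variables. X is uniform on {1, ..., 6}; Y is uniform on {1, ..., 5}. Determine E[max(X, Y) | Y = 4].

9/2

Outcomes with Y = 4: (1,4), (2,4), (3,4), (4,4), (5,4), (6,4), each with probability 1/30.
E[max(X, Y) | Y = 4] = (4 + 4 + 4 + 4 + 5 + 6) / 6 = 9/2.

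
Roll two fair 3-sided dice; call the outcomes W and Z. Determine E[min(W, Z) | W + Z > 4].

7/3

Outcomes with W + Z > 4: (2,3), (3,2), (3,3), each with probability 1/9.
E[min(W, Z) | W + Z > 4] = (2 + 2 + 3) / 3 = 7/3.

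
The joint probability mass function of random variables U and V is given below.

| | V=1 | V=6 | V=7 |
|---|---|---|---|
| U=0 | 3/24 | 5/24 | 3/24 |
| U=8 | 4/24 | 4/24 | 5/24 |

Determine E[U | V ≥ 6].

P(V ≥ 6) = 17/24.
Σ U·P over the event = 0·(5/24) + 0·(3/24) + 8·(4/24) + 8·(5/24) = 3.
E[U | V ≥ 6] = (3) / (17/24) = 72/17.

72/17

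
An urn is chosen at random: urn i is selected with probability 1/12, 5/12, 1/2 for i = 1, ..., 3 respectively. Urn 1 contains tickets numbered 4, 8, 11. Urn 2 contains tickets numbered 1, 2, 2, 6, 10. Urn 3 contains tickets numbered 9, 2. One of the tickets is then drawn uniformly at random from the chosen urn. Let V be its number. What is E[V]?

E[V | urn 1] = (4+8+11)/3 = 23/3.
E[V | urn 2] = (1+2+2+6+10)/5 = 21/5.
E[V | urn 3] = (9+2)/2 = 11/2.
E[V] = (1/12)·(23/3) + (5/12)·(21/5) + (1/2)·(11/2) = 185/36.

185/36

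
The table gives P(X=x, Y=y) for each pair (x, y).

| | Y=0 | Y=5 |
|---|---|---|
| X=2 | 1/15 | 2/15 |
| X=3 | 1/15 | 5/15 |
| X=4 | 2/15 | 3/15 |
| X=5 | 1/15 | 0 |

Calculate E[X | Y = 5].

31/10

P(Y = 5) = 2/3.
Summing X·P(X=x,Y=y) over the conditioning event gives 31/15.
E[X | Y = 5] = (31/15) / (2/3) = 31/10.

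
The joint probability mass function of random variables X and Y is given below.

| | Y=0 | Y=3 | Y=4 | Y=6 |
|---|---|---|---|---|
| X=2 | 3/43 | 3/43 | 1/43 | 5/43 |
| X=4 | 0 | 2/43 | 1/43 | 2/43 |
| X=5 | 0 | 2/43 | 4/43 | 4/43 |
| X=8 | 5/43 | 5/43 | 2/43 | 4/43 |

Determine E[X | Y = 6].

14/3

P(Y = 6) = 15/43.
Summing X·P(X=x,Y=y) over the conditioning event gives 70/43.
E[X | Y = 6] = (70/43) / (15/43) = 14/3.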